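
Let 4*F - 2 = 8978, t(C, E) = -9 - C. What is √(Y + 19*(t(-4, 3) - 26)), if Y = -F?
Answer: I*√2834 ≈ 53.235*I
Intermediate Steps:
F = 2245 (F = ½ + (¼)*8978 = ½ + 4489/2 = 2245)
Y = -2245 (Y = -1*2245 = -2245)
√(Y + 19*(t(-4, 3) - 26)) = √(-2245 + 19*((-9 - 1*(-4)) - 26)) = √(-2245 + 19*((-9 + 4) - 26)) = √(-2245 + 19*(-5 - 26)) = √(-2245 + 19*(-31)) = √(-2245 - 589) = √(-2834) = I*√2834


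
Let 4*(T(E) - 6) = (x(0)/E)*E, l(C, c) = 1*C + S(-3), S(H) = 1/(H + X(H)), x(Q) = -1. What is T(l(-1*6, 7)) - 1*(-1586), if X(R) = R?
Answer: 6367/4 ≈ 1591.8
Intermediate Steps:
S(H) = 1/(2*H) (S(H) = 1/(H + H) = 1/(2*H))
l(C, c) = -⅙ + C (l(C, c) = 1*C + (½)/(-3) = C + (½)*(-⅓) = C - ⅙ = -⅙ + C)
T(E) = 23/4 (T(E) = 6 + ((-1/E)*E)/4 = 6 + (¼)*(-1) = 6 - ¼ = 23/4)
T(l(-1*6, 7)) - 1*(-1586) = 23/4 - 1*(-1586) = 23/4 + 1586 = 6367/4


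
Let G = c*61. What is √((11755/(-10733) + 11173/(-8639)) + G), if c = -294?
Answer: 4*I*√9637940196972379534/92722387 ≈ 133.93*I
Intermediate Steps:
G = -17934 (G = -294*61 = -17934)
√((11755/(-10733) + 11173/(-8639)) + G) = √((11755/(-10733) + 11173/(-8639)) - 17934) = √((11755*(-1/10733) + 11173*(-1/8639)) - 17934) = √((-11755/10733 - 11173/8639) - 17934) = √(-221471254/92722387 - 17934) = √(-1663104759712/92722387) = 4*I*√9637940196972379534/92722387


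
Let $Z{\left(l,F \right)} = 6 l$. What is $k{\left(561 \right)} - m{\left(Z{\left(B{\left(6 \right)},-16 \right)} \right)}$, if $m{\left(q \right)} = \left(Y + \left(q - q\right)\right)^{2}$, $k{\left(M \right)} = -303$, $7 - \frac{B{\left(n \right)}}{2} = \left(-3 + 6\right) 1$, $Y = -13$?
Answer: $-472$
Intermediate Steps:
$B{\left(n \right)} = 8$ ($B{\left(n \right)} = 14 - 2 \left(-3 + 6\right) 1 = 14 - 2 \cdot 3 \cdot 1 = 14 - 6 = 8$)
$m{\left(q \right)} = 169$ ($m{\left(q \right)} = \left(-13 + \left(q - q\right)\right)^{2} = \left(-13 + 0\right)^{2} = \left(-13\right)^{2} = 169$)
$k{\left(561 \right)} - m{\left(Z{\left(B{\left(6 \right)},-16 \right)} \right)} = -303 - 169 = -472$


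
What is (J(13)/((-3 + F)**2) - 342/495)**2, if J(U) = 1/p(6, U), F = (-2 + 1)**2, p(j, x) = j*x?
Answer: 139263601/294465600 ≈ 0.47294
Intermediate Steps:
F = 1 (F = (-1)**2 = 1)
J(U) = 1/(6*U)
(J(13)/((-3 + F)**2) - 342/495)**2 = (((1/6)/13)/((-3 + 1)**2) - 342/495)**2 = (((1/6)*(1/13))/((-2)**2) - 342*1/495)**2 = ((1/78)/4 - 38/55)**2 = ((1/78)*(1/4) - 38/55)**2 = (1/312 - 38/55)**2 = (-11801/17160)**2 = 139263601/294465600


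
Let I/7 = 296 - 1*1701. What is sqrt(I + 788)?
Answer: I*sqrt(9047) ≈ 95.116*I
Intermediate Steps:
I = -9835 (I = 7*(296 - 1*1701) = 7*(296 - 1701) = 7*(-1405) = -9835)
sqrt(I + 788) = sqrt(-9835 + 788) = sqrt(-9047) = I*sqrt(9047)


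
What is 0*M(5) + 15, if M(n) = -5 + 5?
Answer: 15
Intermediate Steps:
M(n) = 0
0*M(5) + 15 = 0*0 + 15 = 0 + 15 = 15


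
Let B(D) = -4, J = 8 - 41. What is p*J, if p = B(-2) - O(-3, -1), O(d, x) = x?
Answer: 99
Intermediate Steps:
J = -33
p = -3 (p = -4 - 1*(-1) = -4 + 1 = -3)
p*J = -3*(-33) = 99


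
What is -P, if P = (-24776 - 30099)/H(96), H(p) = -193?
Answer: -54875/193 ≈ -284.33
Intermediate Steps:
P = 54875/193 (P = (-24776 - 30099)/(-193) = -54875*(-1/193) = 54875/193 ≈ 284.33)
-P = -1*54875/193 = -54875/193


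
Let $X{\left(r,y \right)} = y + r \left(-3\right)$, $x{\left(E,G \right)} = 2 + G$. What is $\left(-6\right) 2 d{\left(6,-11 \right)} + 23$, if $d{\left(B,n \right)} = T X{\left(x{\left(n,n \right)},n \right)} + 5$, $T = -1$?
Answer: $155$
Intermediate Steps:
$X{\left(r,y \right)} = y - 3 r$
$d{\left(B,n \right)} = 11 + 2 n$ ($d{\left(B,n \right)} = - (n - 3 \left(2 + n\right)) + 5 = - (n - \left(6 + 3 n\right)) + 5 = - (-6 - 2 n) + 5 = \left(6 + 2 n\right) + 5 = 11 + 2 n$)
$\left(-6\right) 2 d{\left(6,-11 \right)} + 23 = \left(-6\right) 2 \left(11 + 2 \left(-11\right)\right) + 23 = - 12 \left(11 - 22\right) + 23 = \left(-12\right) \left(-11\right) + 23 = 132 + 23 = 155$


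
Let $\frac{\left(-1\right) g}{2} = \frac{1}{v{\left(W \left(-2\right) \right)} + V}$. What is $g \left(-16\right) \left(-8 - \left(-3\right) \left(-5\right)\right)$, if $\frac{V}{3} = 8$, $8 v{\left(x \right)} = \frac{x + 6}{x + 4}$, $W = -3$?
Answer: $- \frac{640}{21} \approx -30.476$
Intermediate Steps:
$v{\left(x \right)} = \frac{6 + x}{8 \left(4 + x\right)}$ ($v{\left(x \right)} = \frac{\left(x + 6\right) \frac{1}{x + 4}}{8} = \frac{\left(6 + x\right) \frac{1}{4 + x}}{8} = \frac{\frac{1}{4 + x} \left(6 + x\right)}{8} = \frac{6 + x}{8 \left(4 + x\right)}$)
$V = 24$ ($V = 3 \cdot 8 = 24$)
$g = - \frac{40}{483}$ ($g = - \frac{2}{\frac{6 - -6}{8 \left(4 - -6\right)} + 24} = - \frac{2}{\frac{6 + 6}{8 \left(4 + 6\right)} + 24} = - \frac{2}{\frac{1}{8} \cdot \frac{1}{10} \cdot 12 + 24} = - \frac{2}{\frac{3}{20} + 24} = - \frac{2}{\frac{483}{20}} = \left(-2\right) \frac{20}{483} = - \frac{40}{483} \approx -0.082816$)
$g \left(-16\right) \left(-8 - \left(-3\right) \left(-5\right)\right) = \left(- \frac{40}{483}\right) \left(-16\right) \left(-8 - \left(-3\right) \left(-5\right)\right) = \frac{640 \left(-8 - 15\right)}{483} = \frac{640}{483} \left(-23\right) = - \frac{640}{21}$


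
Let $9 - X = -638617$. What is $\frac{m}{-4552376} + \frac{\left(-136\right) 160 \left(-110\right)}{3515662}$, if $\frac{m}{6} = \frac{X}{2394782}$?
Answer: $\frac{3261861188233104091}{4790945583535753148} \approx 0.68084$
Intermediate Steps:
$X = 638626$ ($X = 9 - -638617 = 9 + 638617 = 638626$)
$m = \frac{1915878}{1197391}$ ($m = 6 \cdot \frac{638626}{2394782} = 6 \cdot 638626 \cdot \frac{1}{2394782} = 6 \cdot \frac{319313}{1197391} = \frac{1915878}{1197391} \approx 1.6$)
$\frac{m}{-4552376} + \frac{\left(-136\right) 160 \left(-110\right)}{3515662} = \frac{1915878}{1197391 \left(-4552376\right)} + \frac{\left(-136\right) 160 \left(-110\right)}{3515662} = \frac{1915878}{1197391} \left(- \frac{1}{4552376}\right) + \left(-21760\right) \left(-110\right) \frac{1}{3515662} = - \frac{957939}{2725487025508} + 2393600 \cdot \frac{1}{3515662} = - \frac{957939}{2725487025508} + \frac{1196800}{1757831} = \frac{3261861188233104091}{4790945583535753148}$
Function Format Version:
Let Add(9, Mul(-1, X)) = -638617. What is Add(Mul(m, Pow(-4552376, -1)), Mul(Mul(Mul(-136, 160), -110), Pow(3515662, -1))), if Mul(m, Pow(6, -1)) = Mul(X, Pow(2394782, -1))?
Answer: Rational(3261861188233104091, 4790945583535753148) ≈ 0.68084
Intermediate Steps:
X = 638626 (X = Add(9, Mul(-1, -638617)) = Add(9, 638617) = 638626)
m = Rational(1915878, 1197391) (m = Mul(6, Mul(638626, Pow(2394782, -1))) = Mul(6, Mul(638626, Rational(1, 2394782))) = Mul(6, Rational(319313, 1197391)) = Rational(1915878, 1197391) ≈ 1.6000)
Add(Mul(m, Pow(-4552376, -1)), Mul(Mul(Mul(-136, 160), -110), Pow(3515662, -1))) = Add(Mul(Rational(1915878, 1197391), Pow(-4552376, -1)), Mul(Mul(Mul(-136, 160), -110), Pow(3515662, -1))) = Add(Mul(Rational(1915878, 1197391), Rational(-1, 4552376)), Mul(Mul(-21760, -110), Rational(1, 3515662))) = Add(Rational(-957939, 2725487025508), Mul(2393600, Rational(1, 3515662))) = Add(Rational(-957939, 2725487025508), Rational(1196800, 1757831)) = Rational(3261861188233104091, 4790945583535753148)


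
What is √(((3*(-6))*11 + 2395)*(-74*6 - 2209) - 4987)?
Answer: 2*I*√1458407 ≈ 2415.3*I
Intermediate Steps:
√(((3*(-6))*11 + 2395)*(-74*6 - 2209) - 4987) = √((-18*11 + 2395)*(-444 - 2209) - 4987) = √((-198 + 2395)*(-2653) - 4987) = √(2197*(-2653) - 4987) = √(-5828641 - 4987) = √(-5833628) = 2*I*√1458407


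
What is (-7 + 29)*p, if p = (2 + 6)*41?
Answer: 7216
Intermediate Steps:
p = 328 (p = 8*41 = 328)
(-7 + 29)*p = (-7 + 29)*328 = 22*328 = 7216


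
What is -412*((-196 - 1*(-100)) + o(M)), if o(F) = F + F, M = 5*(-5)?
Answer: 60152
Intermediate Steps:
M = -25
o(F) = 2*F
-412*((-196 - 1*(-100)) + o(M)) = -412*((-196 - 1*(-100)) + 2*(-25)) = -412*((-196 + 100) - 50) = -412*(-96 - 50) = -412*(-146) = 60152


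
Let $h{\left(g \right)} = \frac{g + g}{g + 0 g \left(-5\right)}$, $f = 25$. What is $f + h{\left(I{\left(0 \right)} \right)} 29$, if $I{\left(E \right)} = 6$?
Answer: $83$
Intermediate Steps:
$h{\left(g \right)} = 2$ ($h{\left(g \right)} = \frac{2 g}{g + 0 \left(-5\right)} = \frac{2 g}{g + 0} = \frac{2 g}{g} = 2$)
$f + h{\left(I{\left(0 \right)} \right)} 29 = 25 + 2 \cdot 29 = 25 + 58 = 83$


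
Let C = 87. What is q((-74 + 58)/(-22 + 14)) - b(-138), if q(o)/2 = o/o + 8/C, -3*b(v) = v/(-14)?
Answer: 3331/609 ≈ 5.4696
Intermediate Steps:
b(v) = v/42 (b(v) = -v/(3*(-14)) = -v*(-1)/(3*14) = -(-1)*v/42 = v/42)
q(o) = 190/87 (q(o) = 2*(o/o + 8/87) = 2*(1 + 8*(1/87)) = 2*(1 + 8/87) = 2*(95/87) = 190/87)
q((-74 + 58)/(-22 + 14)) - b(-138) = 190/87 - (-138)/42 = 190/87 - 1*(-23/7) = 190/87 + 23/7 = 3331/609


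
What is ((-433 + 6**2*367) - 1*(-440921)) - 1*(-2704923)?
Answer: 3158623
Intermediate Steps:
((-433 + 6**2*367) - 1*(-440921)) - 1*(-2704923) = ((-433 + 36*367) + 440921) + 2704923 = ((-433 + 13212) + 440921) + 2704923 = (12779 + 440921) + 2704923 = 453700 + 2704923 = 3158623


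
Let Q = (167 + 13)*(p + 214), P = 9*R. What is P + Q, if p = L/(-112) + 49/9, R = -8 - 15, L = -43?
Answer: 1102139/28 ≈ 39362.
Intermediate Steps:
R = -23
p = 5875/1008 (p = -43/(-112) + 49/9 = -43*(-1/112) + 49*(1/9) = 43/112 + 49/9 = 5875/1008 ≈ 5.8284)
P = -207 (P = 9*(-23) = -207)
Q = 1107935/28 (Q = (167 + 13)*(5875/1008 + 214) = 180*(221587/1008) = 1107935/28 ≈ 39569.)
P + Q = -207 + 1107935/28 = 1102139/28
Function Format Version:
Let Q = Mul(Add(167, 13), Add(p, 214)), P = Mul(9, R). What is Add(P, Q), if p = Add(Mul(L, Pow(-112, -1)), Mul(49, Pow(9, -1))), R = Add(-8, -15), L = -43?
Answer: Rational(1102139, 28) ≈ 39362.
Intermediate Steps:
R = -23
p = Rational(5875, 1008) (p = Add(Mul(-43, Pow(-112, -1)), Mul(49, Pow(9, -1))) = Add(Mul(-43, Rational(-1, 112)), Mul(49, Rational(1, 9))) = Add(Rational(43, 112), Rational(49, 9)) = Rational(5875, 1008) ≈ 5.8284)
P = -207 (P = Mul(9, -23) = -207)
Q = Rational(1107935, 28) (Q = Mul(Add(167, 13), Add(Rational(5875, 1008), 214)) = Mul(180, Rational(221587, 1008)) = Rational(1107935, 28) ≈ 39569.)
Add(P, Q) = Add(-207, Rational(1107935, 28)) = Rational(1102139, 28)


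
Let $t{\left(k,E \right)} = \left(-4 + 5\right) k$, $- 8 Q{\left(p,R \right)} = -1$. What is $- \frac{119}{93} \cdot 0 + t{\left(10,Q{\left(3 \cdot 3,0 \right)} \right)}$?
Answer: $10$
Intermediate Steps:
$Q{\left(p,R \right)} = \frac{1}{8}$ ($Q{\left(p,R \right)} = \left(- \frac{1}{8}\right) \left(-1\right) = \frac{1}{8}$)
$t{\left(k,E \right)} = k$ ($t{\left(k,E \right)} = 1 k = k$)
$- \frac{119}{93} \cdot 0 + t{\left(10,Q{\left(3 \cdot 3,0 \right)} \right)} = - \frac{119}{93} \cdot 0 + 10 = \left(-119\right) \frac{1}{93} \cdot 0 + 10 = \left(- \frac{119}{93}\right) 0 + 10 = 0 + 10 = 10$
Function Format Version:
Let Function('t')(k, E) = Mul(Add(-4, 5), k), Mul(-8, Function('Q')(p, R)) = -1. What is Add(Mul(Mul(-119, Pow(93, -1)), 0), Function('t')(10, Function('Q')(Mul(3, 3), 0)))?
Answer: 10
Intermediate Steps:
Function('Q')(p, R) = Rational(1, 8) (Function('Q')(p, R) = Mul(Rational(-1, 8), -1) = Rational(1, 8))
Function('t')(k, E) = k (Function('t')(k, E) = Mul(1, k) = k)
Add(Mul(Mul(-119, Pow(93, -1)), 0), Function('t')(10, Function('Q')(Mul(3, 3), 0))) = Add(Mul(Mul(-119, Pow(93, -1)), 0), 10) = Add(Mul(Mul(-119, Rational(1, 93)), 0), 10) = Add(Mul(Rational(-119, 93), 0), 10) = Add(0, 10) = 10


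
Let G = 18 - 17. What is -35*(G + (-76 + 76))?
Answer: -35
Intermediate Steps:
G = 1
-35*(G + (-76 + 76)) = -35*(1 + (-76 + 76)) = -35*(1 + 0) = -35*1 = -35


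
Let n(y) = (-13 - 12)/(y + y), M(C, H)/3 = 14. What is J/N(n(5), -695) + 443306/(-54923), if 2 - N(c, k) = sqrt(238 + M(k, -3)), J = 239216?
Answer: -6599818298/3789687 - 119608*sqrt(70)/69 ≈ -16245.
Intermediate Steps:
M(C, H) = 42 (M(C, H) = 3*14 = 42)
n(y) = -25/(2*y) (n(y) = -25*1/(2*y) = -25/(2*y))
N(c, k) = 2 - 2*sqrt(70) (N(c, k) = 2 - sqrt(238 + 42) = 2 - sqrt(280) = 2 - 2*sqrt(70))
J/N(n(5), -695) + 443306/(-54923) = 239216/(2 - 2*sqrt(70)) + 443306/(-54923) = 239216/(2 - 2*sqrt(70)) + 443306*(-1/54923) = 239216/(2 - 2*sqrt(70)) - 443306/54923 = -443306/54923 + 239216/(2 - 2*sqrt(70))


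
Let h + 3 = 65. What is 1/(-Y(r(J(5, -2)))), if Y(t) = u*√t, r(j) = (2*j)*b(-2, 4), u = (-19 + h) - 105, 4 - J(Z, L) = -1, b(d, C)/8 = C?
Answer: √5/2480 ≈ 0.00090164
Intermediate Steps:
h = 62 (h = -3 + 65 = 62)
b(d, C) = 8*C
J(Z, L) = 5 (J(Z, L) = 4 - 1*(-1) = 4 + 1 = 5)
u = -62 (u = (-19 + 62) - 105 = 43 - 105 = -62)
r(j) = 64*j (r(j) = (2*j)*(8*4) = (2*j)*32 = 64*j)
Y(t) = -62*√t
1/(-Y(r(J(5, -2)))) = 1/(-(-62)*√(64*5)) = 1/(-(-62)*√320) = 1/(-(-62)*8*√5) = 1/(-(-496)*√5) = 1/(496*√5) = √5/2480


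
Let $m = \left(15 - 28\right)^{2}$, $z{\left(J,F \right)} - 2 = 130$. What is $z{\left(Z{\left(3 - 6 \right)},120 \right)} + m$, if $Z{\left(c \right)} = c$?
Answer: $301$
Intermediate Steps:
$z{\left(J,F \right)} = 132$ ($z{\left(J,F \right)} = 2 + 130 = 132$)
$m = 169$ ($m = \left(-13\right)^{2} = 169$)
$z{\left(Z{\left(3 - 6 \right)},120 \right)} + m = 132 + 169 = 301$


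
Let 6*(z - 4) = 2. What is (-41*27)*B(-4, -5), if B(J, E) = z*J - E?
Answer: 13653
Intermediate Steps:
z = 13/3 (z = 4 + (1/6)*2 = 4 + 1/3 = 13/3 ≈ 4.3333)
B(J, E) = -E + 13*J/3 (B(J, E) = 13*J/3 - E = -E + 13*J/3)
(-41*27)*B(-4, -5) = (-41*27)*(-1*(-5) + (13/3)*(-4)) = -1107*(5 - 52/3) = -1107*(-37/3) = 13653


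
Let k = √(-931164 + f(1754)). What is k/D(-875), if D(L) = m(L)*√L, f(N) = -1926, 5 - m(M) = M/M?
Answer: √1306326/140 ≈ 8.1639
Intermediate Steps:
m(M) = 4 (m(M) = 5 - M/M = 5 - 1*1 = 5 - 1 = 4)
D(L) = 4*√L
k = I*√933090 (k = √(-931164 - 1926) = √(-933090) = I*√933090 ≈ 965.97*I)
k/D(-875) = (I*√933090)/((4*√(-875))) = (I*√933090)/((4*(5*I*√35))) = (I*√933090)/((20*I*√35)) = (I*√933090)*(-I*√35/700) = √1306326/140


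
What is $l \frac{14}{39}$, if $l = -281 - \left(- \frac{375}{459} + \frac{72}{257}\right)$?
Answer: $- \frac{154393288}{1533519} \approx -100.68$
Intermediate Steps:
$l = - \frac{11028092}{39321}$ ($l = -281 - \left(\left(-375\right) \frac{1}{459} + 72 \cdot \frac{1}{257}\right) = -281 - \left(- \frac{125}{153} + \frac{72}{257}\right) = -281 - - \frac{21109}{39321} = -281 + \frac{21109}{39321} = - \frac{11028092}{39321} \approx -280.46$)
$l \frac{14}{39} = - \frac{11028092 \cdot \frac{14}{39}}{39321} = - \frac{11028092 \cdot 14 \cdot \frac{1}{39}}{39321} = \left(- \frac{11028092}{39321}\right) \frac{14}{39} = - \frac{154393288}{1533519}$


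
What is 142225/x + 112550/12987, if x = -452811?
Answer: 16372267325/1960218819 ≈ 8.3523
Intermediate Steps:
142225/x + 112550/12987 = 142225/(-452811) + 112550/12987 = 142225*(-1/452811) + 112550*(1/12987) = -142225/452811 + 112550/12987 = 16372267325/1960218819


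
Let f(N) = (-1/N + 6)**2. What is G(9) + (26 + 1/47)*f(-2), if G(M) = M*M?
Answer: 221915/188 ≈ 1180.4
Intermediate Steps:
G(M) = M**2
f(N) = (6 - 1/N)**2
G(9) + (26 + 1/47)*f(-2) = 9**2 + (26 + 1/47)*((-1 + 6*(-2))**2/(-2)**2) = 81 + (26 + 1/47)*((-1 - 12)**2/4) = 81 + 1223*((1/4)*(-13)**2)/47 = 81 + 1223*((1/4)*169)/47 = 81 + (1223/47)*(169/4) = 81 + 206687/188 = 221915/188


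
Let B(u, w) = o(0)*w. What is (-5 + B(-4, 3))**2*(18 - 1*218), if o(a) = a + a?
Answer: -5000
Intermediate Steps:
o(a) = 2*a
B(u, w) = 0 (B(u, w) = (2*0)*w = 0*w = 0)
(-5 + B(-4, 3))**2*(18 - 1*218) = (-5 + 0)**2*(18 - 1*218) = (-5)**2*(18 - 218) = 25*(-200) = -5000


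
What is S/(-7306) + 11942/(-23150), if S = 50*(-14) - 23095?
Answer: 231802999/84566950 ≈ 2.7411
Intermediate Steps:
S = -23795 (S = -700 - 23095 = -23795)
S/(-7306) + 11942/(-23150) = -23795/(-7306) + 11942/(-23150) = -23795*(-1/7306) + 11942*(-1/23150) = 23795/7306 - 5971/11575 = 231802999/84566950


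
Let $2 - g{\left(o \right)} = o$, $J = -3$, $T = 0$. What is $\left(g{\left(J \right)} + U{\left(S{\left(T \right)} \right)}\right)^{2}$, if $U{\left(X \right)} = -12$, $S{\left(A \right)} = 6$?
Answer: $49$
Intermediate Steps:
$g{\left(o \right)} = 2 - o$
$\left(g{\left(J \right)} + U{\left(S{\left(T \right)} \right)}\right)^{2} = \left(\left(2 - -3\right) - 12\right)^{2} = \left(\left(2 + 3\right) - 12\right)^{2} = \left(5 - 12\right)^{2} = \left(-7\right)^{2} = 49$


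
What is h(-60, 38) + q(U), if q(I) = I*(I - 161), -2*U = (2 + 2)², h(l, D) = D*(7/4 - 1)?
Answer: 2761/2 ≈ 1380.5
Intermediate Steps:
h(l, D) = 3*D/4 (h(l, D) = D*(7*(¼) - 1) = D*(7/4 - 1) = D*(¾) = 3*D/4)
U = -8 (U = -(2 + 2)²/2 = -½*4² = -½*16 = -8)
q(I) = I*(-161 + I)
h(-60, 38) + q(U) = (¾)*38 - 8*(-161 - 8) = 57/2 - 8*(-169) = 57/2 + 1352 = 2761/2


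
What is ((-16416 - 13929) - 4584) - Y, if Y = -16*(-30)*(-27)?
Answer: -21969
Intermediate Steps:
Y = -12960 (Y = 480*(-27) = -12960)
((-16416 - 13929) - 4584) - Y = ((-16416 - 13929) - 4584) - 1*(-12960) = (-30345 - 4584) + 12960 = -34929 + 12960 = -21969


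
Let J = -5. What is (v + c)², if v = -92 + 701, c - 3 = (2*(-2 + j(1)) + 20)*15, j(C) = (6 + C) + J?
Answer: 831744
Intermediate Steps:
j(C) = 1 + C (j(C) = (6 + C) - 5 = 1 + C)
c = 303 (c = 3 + (2*(-2 + (1 + 1)) + 20)*15 = 3 + (2*(-2 + 2) + 20)*15 = 3 + (2*0 + 20)*15 = 3 + (0 + 20)*15 = 3 + 20*15 = 3 + 300 = 303)
v = 609
(v + c)² = (609 + 303)² = 912² = 831744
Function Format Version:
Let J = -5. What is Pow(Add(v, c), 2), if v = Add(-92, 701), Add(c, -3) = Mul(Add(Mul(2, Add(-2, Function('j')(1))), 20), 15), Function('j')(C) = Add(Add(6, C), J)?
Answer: 831744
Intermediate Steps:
Function('j')(C) = Add(1, C) (Function('j')(C) = Add(Add(6, C), -5) = Add(1, C))
c = 303 (c = Add(3, Mul(Add(Mul(2, Add(-2, Add(1, 1))), 20), 15)) = Add(3, Mul(Add(Mul(2, Add(-2, 2)), 20), 15)) = Add(3, Mul(Add(Mul(2, 0), 20), 15)) = Add(3, Mul(Add(0, 20), 15)) = Add(3, Mul(20, 15)) = Add(3, 300) = 303)
v = 609
Pow(Add(v, c), 2) = Pow(Add(609, 303), 2) = Pow(912, 2) = 831744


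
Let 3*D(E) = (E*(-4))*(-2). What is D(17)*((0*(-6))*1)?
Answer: 0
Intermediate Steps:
D(E) = 8*E/3 (D(E) = ((E*(-4))*(-2))/3 = (-4*E*(-2))/3 = (8*E)/3 = 8*E/3)
D(17)*((0*(-6))*1) = ((8/3)*17)*((0*(-6))*1) = 136*(0*1)/3 = (136/3)*0 = 0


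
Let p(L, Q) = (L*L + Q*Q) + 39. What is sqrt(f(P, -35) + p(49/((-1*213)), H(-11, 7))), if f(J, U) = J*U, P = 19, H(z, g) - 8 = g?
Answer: 2*I*sqrt(4547642)/213 ≈ 20.024*I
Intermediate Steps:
H(z, g) = 8 + g
p(L, Q) = 39 + L**2 + Q**2 (p(L, Q) = (L**2 + Q**2) + 39 = 39 + L**2 + Q**2)
sqrt(f(P, -35) + p(49/((-1*213)), H(-11, 7))) = sqrt(19*(-35) + (39 + (49/((-1*213)))**2 + (8 + 7)**2)) = sqrt(-665 + (39 + (49/(-213))**2 + 15**2)) = sqrt(-665 + (39 + (49*(-1/213))**2 + 225)) = sqrt(-665 + (39 + (-49/213)**2 + 225)) = sqrt(-665 + (39 + 2401/45369 + 225)) = sqrt(-665 + 11979817/45369) = sqrt(-18190568/45369) = 2*I*sqrt(4547642)/213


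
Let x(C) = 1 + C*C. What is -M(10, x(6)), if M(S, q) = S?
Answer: -10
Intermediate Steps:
x(C) = 1 + C**2
-M(10, x(6)) = -1*10 = -10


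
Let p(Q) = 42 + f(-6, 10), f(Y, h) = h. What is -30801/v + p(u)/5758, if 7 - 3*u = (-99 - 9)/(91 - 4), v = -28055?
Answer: 89405509/80770345 ≈ 1.1069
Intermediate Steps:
u = 239/87 (u = 7/3 - (-99 - 9)/(3*(91 - 4)) = 7/3 - (-36)/87 = 7/3 - ⅓*(-36/29) = 7/3 + 12/29 = 239/87 ≈ 2.7471)
p(Q) = 52 (p(Q) = 42 + 10 = 52)
-30801/v + p(u)/5758 = -30801/(-28055) + 52/5758 = -30801*(-1/28055) + 52*(1/5758) = 30801/28055 + 26/2879 = 89405509/80770345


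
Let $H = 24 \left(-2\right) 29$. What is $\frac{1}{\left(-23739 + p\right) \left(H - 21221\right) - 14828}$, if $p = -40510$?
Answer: $\frac{1}{1452847809} \approx 6.883 \cdot 10^{-10}$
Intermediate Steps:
$H = -1392$ ($H = \left(-48\right) 29 = -1392$)
$\frac{1}{\left(-23739 + p\right) \left(H - 21221\right) - 14828} = \frac{1}{\left(-23739 - 40510\right) \left(-1392 - 21221\right) - 14828} = \frac{1}{\left(-64249\right) \left(-22613\right) - 14828} = \frac{1}{1452862637 - 14828} = \frac{1}{1452847809}$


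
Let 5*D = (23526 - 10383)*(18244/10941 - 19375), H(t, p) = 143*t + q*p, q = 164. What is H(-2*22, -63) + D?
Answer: -928915806051/18235 ≈ -5.0941e+7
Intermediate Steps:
H(t, p) = 143*t + 164*p
D = -928612667411/18235 (D = ((23526 - 10383)*(18244/10941 - 19375))/5 = (13143*(18244*(1/10941) - 19375))/5 = (13143*(18244/10941 - 19375))/5 = (13143*(-211963631/10941))/5 = (1/5)*(-928612667411/3647) = -928612667411/18235 ≈ -5.0925e+7)
H(-2*22, -63) + D = (143*(-2*22) + 164*(-63)) - 928612667411/18235 = (143*(-44) - 10332) - 928612667411/18235 = (-6292 - 10332) - 928612667411/18235 = -16624 - 928612667411/18235 = -928915806051/18235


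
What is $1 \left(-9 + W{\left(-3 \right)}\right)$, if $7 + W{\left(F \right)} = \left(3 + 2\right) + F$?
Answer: $-14$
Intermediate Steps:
$W{\left(F \right)} = -2 + F$ ($W{\left(F \right)} = -7 + \left(\left(3 + 2\right) + F\right) = -7 + \left(5 + F\right) = -2 + F$)
$1 \left(-9 + W{\left(-3 \right)}\right) = 1 \left(-9 - 5\right) = 1 \left(-14\right) = -14$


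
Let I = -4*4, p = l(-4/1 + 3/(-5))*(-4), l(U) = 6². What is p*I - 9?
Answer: 2295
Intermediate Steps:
l(U) = 36
p = -144 (p = 36*(-4) = -144)
I = -16
p*I - 9 = -144*(-16) - 9 = 2304 - 9 = 2295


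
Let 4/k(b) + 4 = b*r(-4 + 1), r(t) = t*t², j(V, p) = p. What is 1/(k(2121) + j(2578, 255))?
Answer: 57271/14604101 ≈ 0.0039216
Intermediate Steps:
r(t) = t³
k(b) = 4/(-4 - 27*b) (k(b) = 4/(-4 + b*(-4 + 1)³) = 4/(-4 + b*(-3)³) = 4/(-4 + b*(-27)) = 4/(-4 - 27*b))
1/(k(2121) + j(2578, 255)) = 1/(4/(-4 - 27*2121) + 255) = 1/(4/(-4 - 57267) + 255) = 1/(4/(-57271) + 255) = 1/(4*(-1/57271) + 255) = 1/(-4/57271 + 255) = 1/(14604101/57271) = 57271/14604101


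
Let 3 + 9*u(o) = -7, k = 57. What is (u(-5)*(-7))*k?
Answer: 1330/3 ≈ 443.33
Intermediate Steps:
u(o) = -10/9 (u(o) = -⅓ + (⅑)*(-7) = -⅓ - 7/9 = -10/9)
(u(-5)*(-7))*k = -10/9*(-7)*57 = (70/9)*57 = 1330/3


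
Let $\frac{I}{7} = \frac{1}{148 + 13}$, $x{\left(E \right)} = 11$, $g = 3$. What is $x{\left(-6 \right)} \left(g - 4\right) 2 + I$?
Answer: $- \frac{505}{23} \approx -21.957$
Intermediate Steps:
$I = \frac{1}{23}$ ($I = \frac{7}{148 + 13} = \frac{7}{161} = 7 \cdot \frac{1}{161} = \frac{1}{23} \approx 0.043478$)
$x{\left(-6 \right)} \left(g - 4\right) 2 + I = 11 \left(3 - 4\right) 2 + \frac{1}{23} = 11 \left(\left(-1\right) 2\right) + \frac{1}{23} = 11 \left(-2\right) + \frac{1}{23} = -22 + \frac{1}{23} = - \frac{505}{23}$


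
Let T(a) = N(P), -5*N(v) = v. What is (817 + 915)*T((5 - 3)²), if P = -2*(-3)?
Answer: -10392/5 ≈ -2078.4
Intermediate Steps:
P = 6
N(v) = -v/5
T(a) = -6/5 (T(a) = -⅕*6 = -6/5)
(817 + 915)*T((5 - 3)²) = (817 + 915)*(-6/5) = 1732*(-6/5) = -10392/5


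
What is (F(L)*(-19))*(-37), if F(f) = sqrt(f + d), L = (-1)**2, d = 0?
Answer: 703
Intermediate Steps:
L = 1
F(f) = sqrt(f) (F(f) = sqrt(f + 0) = sqrt(f))
(F(L)*(-19))*(-37) = (sqrt(1)*(-19))*(-37) = (1*(-19))*(-37) = -19*(-37) = 703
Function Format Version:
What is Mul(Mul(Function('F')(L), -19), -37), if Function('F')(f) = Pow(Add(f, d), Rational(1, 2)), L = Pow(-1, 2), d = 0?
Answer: 703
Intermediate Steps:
L = 1
Function('F')(f) = Pow(f, Rational(1, 2)) (Function('F')(f) = Pow(Add(f, 0), Rational(1, 2)) = Pow(f, Rational(1, 2)))
Mul(Mul(Function('F')(L), -19), -37) = Mul(Mul(Pow(1, Rational(1, 2)), -19), -37) = Mul(Mul(1, -19), -37) = Mul(-19, -37) = 703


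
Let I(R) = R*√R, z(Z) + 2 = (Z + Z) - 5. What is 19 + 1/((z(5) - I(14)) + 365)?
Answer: 315161/16585 + 7*√14/66340 ≈ 19.003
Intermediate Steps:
z(Z) = -7 + 2*Z (z(Z) = -2 + ((Z + Z) - 5) = -2 + (2*Z - 5) = -2 + (-5 + 2*Z) = -7 + 2*Z)
I(R) = R^(3/2)
19 + 1/((z(5) - I(14)) + 365) = 19 + 1/(((-7 + 2*5) - 14^(3/2)) + 365) = 19 + 1/(((-7 + 10) - 14*√14) + 365) = 19 + 1/((3 - 14*√14) + 365) = 19 + 1/(368 - 14*√14)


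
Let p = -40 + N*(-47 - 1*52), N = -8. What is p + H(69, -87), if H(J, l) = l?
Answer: 665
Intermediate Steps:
p = 752 (p = -40 - 8*(-47 - 1*52) = -40 - 8*(-47 - 52) = -40 - 8*(-99) = -40 + 792 = 752)
p + H(69, -87) = 752 - 87 = 665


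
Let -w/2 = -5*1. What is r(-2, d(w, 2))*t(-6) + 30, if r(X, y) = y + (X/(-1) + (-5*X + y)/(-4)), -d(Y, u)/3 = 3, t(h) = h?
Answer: 147/2 ≈ 73.500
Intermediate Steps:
w = 10 (w = -(-10) = -2*(-5) = 10)
d(Y, u) = -9 (d(Y, u) = -3*3 = -9)
r(X, y) = X/4 + 3*y/4 (r(X, y) = y + (X*(-1) + (y - 5*X)*(-¼)) = y + (-X + (-y/4 + 5*X/4)) = y + (-y/4 + X/4) = X/4 + 3*y/4)
r(-2, d(w, 2))*t(-6) + 30 = ((¼)*(-2) + (¾)*(-9))*(-6) + 30 = (-½ - 27/4)*(-6) + 30 = -29/4*(-6) + 30 = 87/2 + 30 = 147/2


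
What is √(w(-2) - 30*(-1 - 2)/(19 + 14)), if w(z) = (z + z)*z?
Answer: √1298/11 ≈ 3.2753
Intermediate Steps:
w(z) = 2*z² (w(z) = (2*z)*z = 2*z²)
√(w(-2) - 30*(-1 - 2)/(19 + 14)) = √(2*(-2)² - 30*(-1 - 2)/(19 + 14)) = √(2*4 - (-90)/33) = √(8 - (-90)/33) = √(8 - 30*(-1/11)) = √(8 + 30/11) = √(118/11) = √1298/11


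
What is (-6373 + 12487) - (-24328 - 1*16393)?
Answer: 46835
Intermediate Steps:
(-6373 + 12487) - (-24328 - 1*16393) = 6114 - (-24328 - 16393) = 6114 - 1*(-40721) = 6114 + 40721 = 46835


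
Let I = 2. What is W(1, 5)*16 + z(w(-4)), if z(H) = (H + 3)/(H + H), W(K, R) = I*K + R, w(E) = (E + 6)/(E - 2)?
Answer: 108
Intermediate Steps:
w(E) = (6 + E)/(-2 + E)
W(K, R) = R + 2*K (W(K, R) = 2*K + R = R + 2*K)
z(H) = (3 + H)/(2*H) (z(H) = (3 + H)/((2*H)) = (3 + H)*(1/(2*H)) = (3 + H)/(2*H))
W(1, 5)*16 + z(w(-4)) = (5 + 2*1)*16 + (3 + (6 - 4)/(-2 - 4))/(2*(((6 - 4)/(-2 - 4)))) = (5 + 2)*16 + (3 + 2/(-6))/(2*((2/(-6)))) = 7*16 + (3 - 1/6*2)/(2*((-1/6*2))) = 112 + (3 - 1/3)/(2*(-1/3)) = 112 + (1/2)*(-3)*(8/3) = 112 - 4 = 108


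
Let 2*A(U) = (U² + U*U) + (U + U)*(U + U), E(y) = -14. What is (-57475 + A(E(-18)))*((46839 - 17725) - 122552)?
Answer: 5315407506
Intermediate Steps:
A(U) = 3*U² (A(U) = ((U² + U*U) + (U + U)*(U + U))/2 = ((U² + U²) + (2*U)*(2*U))/2 = (2*U² + 4*U²)/2 = (6*U²)/2 = 3*U²)
(-57475 + A(E(-18)))*((46839 - 17725) - 122552) = (-57475 + 3*(-14)²)*((46839 - 17725) - 122552) = (-57475 + 3*196)*(29114 - 122552) = (-57475 + 588)*(-93438) = -56887*(-93438) = 5315407506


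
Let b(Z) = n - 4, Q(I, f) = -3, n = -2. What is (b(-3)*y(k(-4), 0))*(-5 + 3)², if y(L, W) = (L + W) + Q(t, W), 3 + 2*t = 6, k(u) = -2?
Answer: 120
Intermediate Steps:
t = 3/2 (t = -3/2 + (½)*6 = -3/2 + 3 = 3/2 ≈ 1.5000)
b(Z) = -6 (b(Z) = -2 - 4 = -6)
y(L, W) = -3 + L + W (y(L, W) = (L + W) - 3 = -3 + L + W)
(b(-3)*y(k(-4), 0))*(-5 + 3)² = (-6*(-3 - 2 + 0))*(-5 + 3)² = -6*(-5)*(-2)² = 30*4 = 120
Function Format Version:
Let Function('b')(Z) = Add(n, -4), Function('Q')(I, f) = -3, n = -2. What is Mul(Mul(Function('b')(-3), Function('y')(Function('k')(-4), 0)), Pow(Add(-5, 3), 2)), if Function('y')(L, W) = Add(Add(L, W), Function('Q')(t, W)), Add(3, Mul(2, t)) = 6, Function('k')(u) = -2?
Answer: 120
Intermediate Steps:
t = Rational(3, 2) (t = Add(Rational(-3, 2), Mul(Rational(1, 2), 6)) = Add(Rational(-3, 2), 3) = Rational(3, 2) ≈ 1.5000)
Function('b')(Z) = -6 (Function('b')(Z) = Add(-2, -4) = -6)
Function('y')(L, W) = Add(-3, L, W) (Function('y')(L, W) = Add(Add(L, W), -3) = Add(-3, L, W))
Mul(Mul(Function('b')(-3), Function('y')(Function('k')(-4), 0)), Pow(Add(-5, 3), 2)) = Mul(Mul(-6, Add(-3, -2, 0)), Pow(Add(-5, 3), 2)) = Mul(Mul(-6, -5), Pow(-2, 2)) = Mul(30, 4) = 120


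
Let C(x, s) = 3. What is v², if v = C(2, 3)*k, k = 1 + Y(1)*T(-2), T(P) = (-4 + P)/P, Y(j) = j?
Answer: 144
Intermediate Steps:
T(P) = (-4 + P)/P
k = 4 (k = 1 + 1*((-4 - 2)/(-2)) = 1 + 1*(-½*(-6)) = 1 + 1*3 = 1 + 3 = 4)
v = 12 (v = 3*4 = 12)
v² = 12² = 144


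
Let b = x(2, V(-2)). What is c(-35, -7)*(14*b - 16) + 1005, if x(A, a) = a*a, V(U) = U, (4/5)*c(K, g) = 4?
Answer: 1205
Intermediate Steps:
c(K, g) = 5 (c(K, g) = (5/4)*4 = 5)
x(A, a) = a²
b = 4 (b = (-2)² = 4)
c(-35, -7)*(14*b - 16) + 1005 = 5*(14*4 - 16) + 1005 = 5*(56 - 16) + 1005 = 5*40 + 1005 = 200 + 1005 = 1205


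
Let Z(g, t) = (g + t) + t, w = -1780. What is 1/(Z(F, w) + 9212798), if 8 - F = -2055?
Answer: 1/9211301 ≈ 1.0856e-7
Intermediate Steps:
F = 2063 (F = 8 - 1*(-2055) = 8 + 2055 = 2063)
Z(g, t) = g + 2*t
1/(Z(F, w) + 9212798) = 1/((2063 + 2*(-1780)) + 9212798) = 1/((2063 - 3560) + 9212798) = 1/(-1497 + 9212798) = 1/9211301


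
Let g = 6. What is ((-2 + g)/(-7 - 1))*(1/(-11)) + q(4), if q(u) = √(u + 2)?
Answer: 1/22 + √6 ≈ 2.4949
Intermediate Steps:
q(u) = √(2 + u)
((-2 + g)/(-7 - 1))*(1/(-11)) + q(4) = ((-2 + 6)/(-7 - 1))*(1/(-11)) + √(2 + 4) = (4/(-8))*(1*(-1/11)) + √6 = (4*(-⅛))*(-1/11) + √6 = -½*(-1/11) + √6 = 1/22 + √6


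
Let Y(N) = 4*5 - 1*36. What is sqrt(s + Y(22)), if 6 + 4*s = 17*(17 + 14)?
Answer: sqrt(457)/2 ≈ 10.689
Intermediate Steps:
Y(N) = -16 (Y(N) = 20 - 36 = -16)
s = 521/4 (s = -3/2 + (17*(17 + 14))/4 = -3/2 + (17*31)/4 = -3/2 + (1/4)*527 = -3/2 + 527/4 = 521/4 ≈ 130.25)
sqrt(s + Y(22)) = sqrt(521/4 - 16) = sqrt(457/4) = sqrt(457)/2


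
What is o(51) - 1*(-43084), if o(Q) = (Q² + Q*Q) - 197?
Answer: 48089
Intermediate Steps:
o(Q) = -197 + 2*Q² (o(Q) = (Q² + Q²) - 197 = 2*Q² - 197 = -197 + 2*Q²)
o(51) - 1*(-43084) = (-197 + 2*51²) - 1*(-43084) = (-197 + 2*2601) + 43084 = (-197 + 5202) + 43084 = 5005 + 43084 = 48089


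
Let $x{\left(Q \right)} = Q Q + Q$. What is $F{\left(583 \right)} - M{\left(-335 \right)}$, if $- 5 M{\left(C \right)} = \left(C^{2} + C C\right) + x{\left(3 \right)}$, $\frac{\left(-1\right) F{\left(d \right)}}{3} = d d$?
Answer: $- \frac{4873873}{5} \approx -9.7478 \cdot 10^{5}$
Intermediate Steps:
$x{\left(Q \right)} = Q + Q^{2}$ ($x{\left(Q \right)} = Q^{2} + Q = Q + Q^{2}$)
$F{\left(d \right)} = - 3 d^{2}$ ($F{\left(d \right)} = - 3 d d = - 3 d^{2}$)
$M{\left(C \right)} = - \frac{12}{5} - \frac{2 C^{2}}{5}$ ($M{\left(C \right)} = - \frac{\left(C^{2} + C C\right) + 3 \left(1 + 3\right)}{5} = - \frac{\left(C^{2} + C^{2}\right) + 3 \cdot 4}{5} = - \frac{2 C^{2} + 12}{5} = - \frac{12 + 2 C^{2}}{5} = - \frac{12}{5} - \frac{2 C^{2}}{5}$)
$F{\left(583 \right)} - M{\left(-335 \right)} = - 3 \cdot 583^{2} - \left(- \frac{12}{5} - \frac{2 \left(-335\right)^{2}}{5}\right) = \left(-3\right) 339889 - \left(- \frac{12}{5} - 44890\right) = -1019667 - \left(- \frac{12}{5} - 44890\right) = -1019667 - - \frac{224462}{5} = -1019667 + \frac{224462}{5} = - \frac{4873873}{5}$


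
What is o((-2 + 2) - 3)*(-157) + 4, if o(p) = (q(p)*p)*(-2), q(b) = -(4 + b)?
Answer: 946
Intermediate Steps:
q(b) = -4 - b
o(p) = -2*p*(-4 - p) (o(p) = ((-4 - p)*p)*(-2) = (p*(-4 - p))*(-2) = -2*p*(-4 - p))
o((-2 + 2) - 3)*(-157) + 4 = (2*((-2 + 2) - 3)*(4 + ((-2 + 2) - 3)))*(-157) + 4 = (2*(0 - 3)*(4 + (0 - 3)))*(-157) + 4 = (2*(-3)*(4 - 3))*(-157) + 4 = (2*(-3)*1)*(-157) + 4 = -6*(-157) + 4 = 942 + 4 = 946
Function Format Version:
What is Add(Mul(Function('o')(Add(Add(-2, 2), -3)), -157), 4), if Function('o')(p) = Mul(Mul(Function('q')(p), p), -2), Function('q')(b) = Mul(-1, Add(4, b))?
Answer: 946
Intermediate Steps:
Function('q')(b) = Add(-4, Mul(-1, b))
Function('o')(p) = Mul(-2, p, Add(-4, Mul(-1, p))) (Function('o')(p) = Mul(Mul(Add(-4, Mul(-1, p)), p), -2) = Mul(Mul(p, Add(-4, Mul(-1, p))), -2) = Mul(-2, p, Add(-4, Mul(-1, p))))
Add(Mul(Function('o')(Add(Add(-2, 2), -3)), -157), 4) = Add(Mul(Mul(2, Add(Add(-2, 2), -3), Add(4, Add(Add(-2, 2), -3))), -157), 4) = Add(Mul(Mul(2, Add(0, -3), Add(4, Add(0, -3))), -157), 4) = Add(Mul(Mul(2, -3, Add(4, -3)), -157), 4) = Add(Mul(Mul(2, -3, 1), -157), 4) = Add(Mul(-6, -157), 4) = Add(942, 4) = 946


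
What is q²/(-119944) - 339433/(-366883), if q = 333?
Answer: 2696615/4000492232 ≈ 0.00067407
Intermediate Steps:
q²/(-119944) - 339433/(-366883) = 333²/(-119944) - 339433/(-366883) = 110889*(-1/119944) - 339433*(-1/366883) = -110889/119944 + 339433/366883 = 2696615/4000492232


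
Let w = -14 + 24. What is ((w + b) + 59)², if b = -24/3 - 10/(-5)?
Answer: 3969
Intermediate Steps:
w = 10
b = -6 (b = -24*⅓ - 10*(-⅕) = -8 + 2 = -6)
((w + b) + 59)² = ((10 - 6) + 59)² = (4 + 59)² = 63² = 3969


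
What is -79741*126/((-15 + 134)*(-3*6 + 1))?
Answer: 1435338/289 ≈ 4966.6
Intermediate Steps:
-79741*126/((-15 + 134)*(-3*6 + 1)) = -79741*18/(17*(-18 + 1)) = -79741/((-(-17*(-1/126))*119)) = -79741/((-17*119/126)) = -79741/((-1*289/18)) = -79741/(-289/18) = -79741*(-18/289) = 1435338/289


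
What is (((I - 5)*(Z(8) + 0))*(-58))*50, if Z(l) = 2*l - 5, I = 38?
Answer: -1052700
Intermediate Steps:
Z(l) = -5 + 2*l
(((I - 5)*(Z(8) + 0))*(-58))*50 = (((38 - 5)*((-5 + 2*8) + 0))*(-58))*50 = ((33*((-5 + 16) + 0))*(-58))*50 = ((33*(11 + 0))*(-58))*50 = ((33*11)*(-58))*50 = (363*(-58))*50 = -21054*50 = -1052700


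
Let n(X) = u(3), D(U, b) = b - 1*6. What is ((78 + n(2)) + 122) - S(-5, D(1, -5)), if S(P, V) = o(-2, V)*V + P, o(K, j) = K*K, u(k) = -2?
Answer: 247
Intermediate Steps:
D(U, b) = -6 + b (D(U, b) = b - 6 = -6 + b)
o(K, j) = K**2
n(X) = -2
S(P, V) = P + 4*V (S(P, V) = (-2)**2*V + P = 4*V + P = P + 4*V)
((78 + n(2)) + 122) - S(-5, D(1, -5)) = ((78 - 2) + 122) - (-5 + 4*(-6 - 5)) = (76 + 122) - (-5 + 4*(-11)) = 198 - (-5 - 44) = 198 - 1*(-49) = 198 + 49 = 247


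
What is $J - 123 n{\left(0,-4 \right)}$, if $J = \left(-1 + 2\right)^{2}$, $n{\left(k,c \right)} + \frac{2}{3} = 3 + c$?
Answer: $206$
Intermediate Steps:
$n{\left(k,c \right)} = \frac{7}{3} + c$ ($n{\left(k,c \right)} = - \frac{2}{3} + \left(3 + c\right) = \frac{7}{3} + c$)
$J = 1$ ($J = 1^{2} = 1$)
$J - 123 n{\left(0,-4 \right)} = 1 - 123 \left(\frac{7}{3} - 4\right) = 1 - -205 = 1 + 205 = 206$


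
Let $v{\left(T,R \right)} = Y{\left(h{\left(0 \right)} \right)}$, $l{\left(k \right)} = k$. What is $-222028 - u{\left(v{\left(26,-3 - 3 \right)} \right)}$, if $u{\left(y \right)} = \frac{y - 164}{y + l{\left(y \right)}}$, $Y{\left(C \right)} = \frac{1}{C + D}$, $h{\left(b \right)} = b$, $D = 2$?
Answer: $- \frac{443729}{2} \approx -2.2186 \cdot 10^{5}$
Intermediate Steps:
$Y{\left(C \right)} = \frac{1}{2 + C}$ ($Y{\left(C \right)} = \frac{1}{C + 2} = \frac{1}{2 + C}$)
$v{\left(T,R \right)} = \frac{1}{2}$ ($v{\left(T,R \right)} = \frac{1}{2 + 0} = \frac{1}{2}$)
$u{\left(y \right)} = \frac{-164 + y}{2 y}$ ($u{\left(y \right)} = \frac{y - 164}{y + y} = \frac{-164 + y}{2 y}$)
$-222028 - u{\left(v{\left(26,-3 - 3 \right)} \right)} = -222028 - \frac{\frac{1}{\frac{1}{2}} \left(-164 + \frac{1}{2}\right)}{2} = -222028 - \frac{1}{2} \cdot 2 \left(- \frac{327}{2}\right) = -222028 - - \frac{327}{2} = -222028 + \frac{327}{2} = - \frac{443729}{2}$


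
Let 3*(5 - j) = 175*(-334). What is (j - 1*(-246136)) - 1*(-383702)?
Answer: 1947979/3 ≈ 6.4933e+5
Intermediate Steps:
j = 58465/3 (j = 5 - 175*(-334)/3 = 5 - ⅓*(-58450) = 5 + 58450/3 = 58465/3 ≈ 19488.)
(j - 1*(-246136)) - 1*(-383702) = (58465/3 - 1*(-246136)) - 1*(-383702) = (58465/3 + 246136) + 383702 = 796873/3 + 383702 = 1947979/3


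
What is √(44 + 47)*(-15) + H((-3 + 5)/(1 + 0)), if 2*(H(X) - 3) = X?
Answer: 4 - 15*√91 ≈ -139.09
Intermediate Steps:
H(X) = 3 + X/2
√(44 + 47)*(-15) + H((-3 + 5)/(1 + 0)) = √(44 + 47)*(-15) + (3 + ((-3 + 5)/(1 + 0))/2) = √91*(-15) + (3 + (2/1)/2) = -15*√91 + (3 + (2*1)/2) = -15*√91 + (3 + (½)*2) = -15*√91 + (3 + 1) = -15*√91 + 4 = 4 - 15*√91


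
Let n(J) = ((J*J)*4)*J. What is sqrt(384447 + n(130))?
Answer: sqrt(9172447) ≈ 3028.6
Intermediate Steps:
n(J) = 4*J**3 (n(J) = (J**2*4)*J = (4*J**2)*J = 4*J**3)
sqrt(384447 + n(130)) = sqrt(384447 + 4*130**3) = sqrt(384447 + 4*2197000) = sqrt(384447 + 8788000) = sqrt(9172447)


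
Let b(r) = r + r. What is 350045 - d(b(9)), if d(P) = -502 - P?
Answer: 350565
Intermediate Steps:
b(r) = 2*r
350045 - d(b(9)) = 350045 - (-502 - 2*9) = 350045 - (-502 - 1*18) = 350045 - (-502 - 18) = 350045 - 1*(-520) = 350045 + 520 = 350565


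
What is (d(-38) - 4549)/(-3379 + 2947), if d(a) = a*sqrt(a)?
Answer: 4549/432 + 19*I*sqrt(38)/216 ≈ 10.53 + 0.54224*I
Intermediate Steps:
d(a) = a**(3/2)
(d(-38) - 4549)/(-3379 + 2947) = ((-38)**(3/2) - 4549)/(-3379 + 2947) = (-38*I*sqrt(38) - 4549)/(-432) = (-4549 - 38*I*sqrt(38))*(-1/432) = 4549/432 + 19*I*sqrt(38)/216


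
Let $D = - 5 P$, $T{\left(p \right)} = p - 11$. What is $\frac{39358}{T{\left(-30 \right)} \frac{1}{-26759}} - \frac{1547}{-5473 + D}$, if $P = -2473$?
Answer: $\frac{7258521472597}{282572} \approx 2.5687 \cdot 10^{7}$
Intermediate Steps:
$T{\left(p \right)} = -11 + p$
$D = 12365$ ($D = \left(-5\right) \left(-2473\right) = 12365$)
$\frac{39358}{T{\left(-30 \right)} \frac{1}{-26759}} - \frac{1547}{-5473 + D} = \frac{39358}{\left(-11 - 30\right) \frac{1}{-26759}} - \frac{1547}{-5473 + 12365} = \frac{39358}{\left(-41\right) \left(- \frac{1}{26759}\right)} - \frac{1547}{6892} = \frac{39358}{\frac{41}{26759}} - \frac{1547}{6892} = 39358 \cdot \frac{26759}{41} - \frac{1547}{6892} = \frac{1053180722}{41} - \frac{1547}{6892} = \frac{7258521472597}{282572}$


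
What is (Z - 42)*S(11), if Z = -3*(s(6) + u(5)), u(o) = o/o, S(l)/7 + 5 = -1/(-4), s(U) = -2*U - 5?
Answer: -399/2 ≈ -199.50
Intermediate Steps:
s(U) = -5 - 2*U
S(l) = -133/4 (S(l) = -35 + 7*(-1/(-4)) = -35 + 7*(-1*(-1/4)) = -35 + 7*(1/4) = -35 + 7/4 = -133/4)
u(o) = 1
Z = 48 (Z = -3*((-5 - 2*6) + 1) = -3*((-5 - 12) + 1) = -3*(-17 + 1) = -3*(-16) = 48)
(Z - 42)*S(11) = (48 - 42)*(-133/4) = 6*(-133/4) = -399/2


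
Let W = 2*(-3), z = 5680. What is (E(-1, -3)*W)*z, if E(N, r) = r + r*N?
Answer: 0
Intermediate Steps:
E(N, r) = r + N*r
W = -6
(E(-1, -3)*W)*z = (-3*(1 - 1)*(-6))*5680 = (-3*0*(-6))*5680 = (0*(-6))*5680 = 0*5680 = 0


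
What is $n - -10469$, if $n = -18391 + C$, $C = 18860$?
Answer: $10938$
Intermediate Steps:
$n = 469$ ($n = -18391 + 18860 = 469$)
$n - -10469 = 469 - -10469 = 469 + 10469 = 10938$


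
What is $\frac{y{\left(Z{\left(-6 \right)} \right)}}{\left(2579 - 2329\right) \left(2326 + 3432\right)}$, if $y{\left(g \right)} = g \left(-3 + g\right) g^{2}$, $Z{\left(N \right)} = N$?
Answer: $\frac{486}{359875} \approx 0.0013505$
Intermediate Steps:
$y{\left(g \right)} = g^{3} \left(-3 + g\right)$
$\frac{y{\left(Z{\left(-6 \right)} \right)}}{\left(2579 - 2329\right) \left(2326 + 3432\right)} = \frac{\left(-6\right)^{3} \left(-3 - 6\right)}{\left(2579 - 2329\right) \left(2326 + 3432\right)} = \frac{\left(-216\right) \left(-9\right)}{250 \cdot 5758} = \frac{1944}{1439500} = 1944 \cdot \frac{1}{1439500} = \frac{486}{359875}$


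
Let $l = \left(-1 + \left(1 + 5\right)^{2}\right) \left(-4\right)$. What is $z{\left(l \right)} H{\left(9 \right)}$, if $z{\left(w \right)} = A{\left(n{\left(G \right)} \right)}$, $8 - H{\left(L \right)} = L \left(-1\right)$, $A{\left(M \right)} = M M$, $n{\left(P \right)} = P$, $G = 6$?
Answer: $612$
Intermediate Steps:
$A{\left(M \right)} = M^{2}$
$H{\left(L \right)} = 8 + L$ ($H{\left(L \right)} = 8 - L \left(-1\right) = 8 - - L = 8 + L$)
$l = -140$ ($l = \left(-1 + 6^{2}\right) \left(-4\right) = \left(-1 + 36\right) \left(-4\right) = 35 \left(-4\right) = -140$)
$z{\left(w \right)} = 36$ ($z{\left(w \right)} = 6^{2} = 36$)
$z{\left(l \right)} H{\left(9 \right)} = 36 \left(8 + 9\right) = 36 \cdot 17 = 612$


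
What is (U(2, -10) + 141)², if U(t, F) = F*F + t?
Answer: 59049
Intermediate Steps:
U(t, F) = t + F² (U(t, F) = F² + t = t + F²)
(U(2, -10) + 141)² = ((2 + (-10)²) + 141)² = ((2 + 100) + 141)² = (102 + 141)² = 243² = 59049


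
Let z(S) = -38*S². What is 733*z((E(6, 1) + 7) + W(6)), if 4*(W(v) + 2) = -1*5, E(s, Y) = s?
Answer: -21182967/8 ≈ -2.6479e+6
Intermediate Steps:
W(v) = -13/4 (W(v) = -2 + (-1*5)/4 = -2 + (¼)*(-5) = -2 - 5/4 = -13/4)
733*z((E(6, 1) + 7) + W(6)) = 733*(-38*((6 + 7) - 13/4)²) = 733*(-38*(13 - 13/4)²) = 733*(-38*(39/4)²) = 733*(-38*1521/16) = 733*(-28899/8) = -21182967/8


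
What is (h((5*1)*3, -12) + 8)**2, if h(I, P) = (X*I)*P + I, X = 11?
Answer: 3829849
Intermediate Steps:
h(I, P) = I + 11*I*P (h(I, P) = (11*I)*P + I = 11*I*P + I = I + 11*I*P)
(h((5*1)*3, -12) + 8)**2 = (((5*1)*3)*(1 + 11*(-12)) + 8)**2 = ((5*3)*(1 - 132) + 8)**2 = (15*(-131) + 8)**2 = (-1965 + 8)**2 = (-1957)**2 = 3829849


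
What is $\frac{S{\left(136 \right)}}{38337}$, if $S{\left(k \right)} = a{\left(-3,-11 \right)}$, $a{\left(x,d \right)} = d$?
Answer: $- \frac{11}{38337} \approx -0.00028693$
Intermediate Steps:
$S{\left(k \right)} = -11$
$\frac{S{\left(136 \right)}}{38337} = - \frac{11}{38337}$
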